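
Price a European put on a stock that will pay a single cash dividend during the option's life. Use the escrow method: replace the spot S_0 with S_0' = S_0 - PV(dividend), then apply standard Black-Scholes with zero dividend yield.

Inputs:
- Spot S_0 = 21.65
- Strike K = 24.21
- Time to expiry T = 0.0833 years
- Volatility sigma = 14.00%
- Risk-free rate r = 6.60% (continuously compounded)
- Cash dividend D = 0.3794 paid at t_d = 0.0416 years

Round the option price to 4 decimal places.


PV(D) = D * exp(-r * t_d) = 0.3794 * 0.99725817 = 0.37835975
S_0' = S_0 - PV(D) = 21.6500 - 0.37835975 = 21.27164025
d1 = (ln(S_0'/K) + (r + sigma^2/2)*T) / (sigma*sqrt(T)) = -3.04597247
d2 = d1 - sigma*sqrt(T) = -3.08637890
exp(-rT) = 0.99451729
N(-d1) = 0.99884035; N(-d2) = 0.99898695
P = K * exp(-rT) * N(-d2) - S_0' * N(-d1) = 24.2100 * 0.99451729 * 0.99898695 - 21.27164025 * 0.99884035 = 2.8059

Answer: Price = 2.8059


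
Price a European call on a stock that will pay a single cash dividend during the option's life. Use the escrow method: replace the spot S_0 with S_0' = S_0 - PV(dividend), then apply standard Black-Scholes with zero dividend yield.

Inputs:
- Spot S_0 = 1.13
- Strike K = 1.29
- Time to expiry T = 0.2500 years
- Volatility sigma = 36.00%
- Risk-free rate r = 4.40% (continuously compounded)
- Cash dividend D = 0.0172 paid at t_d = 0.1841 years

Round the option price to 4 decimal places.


PV(D) = D * exp(-r * t_d) = 0.0172 * 0.99193232 = 0.01706124
S_0' = S_0 - PV(D) = 1.1300 - 0.01706124 = 1.11293876
d1 = (ln(S_0'/K) + (r + sigma^2/2)*T) / (sigma*sqrt(T)) = -0.66910092
d2 = d1 - sigma*sqrt(T) = -0.84910092
exp(-rT) = 0.98906028
N(d1) = 0.25171555; N(d2) = 0.19791257
C = S_0' * N(d1) - K * exp(-rT) * N(d2) = 1.11293876 * 0.25171555 - 1.2900 * 0.98906028 * 0.19791257 = 0.0276

Answer: Price = 0.0276


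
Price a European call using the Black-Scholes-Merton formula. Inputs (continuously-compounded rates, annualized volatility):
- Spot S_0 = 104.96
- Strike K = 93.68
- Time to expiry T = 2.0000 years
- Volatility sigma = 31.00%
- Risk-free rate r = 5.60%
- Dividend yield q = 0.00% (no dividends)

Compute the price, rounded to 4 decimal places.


Answer: Price = 29.0527

Derivation:
d1 = (ln(S/K) + (r - q + 0.5*sigma^2) * T) / (sigma * sqrt(T)) = 0.73401015
d2 = d1 - sigma * sqrt(T) = 0.29560395
exp(-rT) = 0.89404426; exp(-qT) = 1.00000000
C = S_0 * exp(-qT) * N(d1) - K * exp(-rT) * N(d2)
N(d1) = 0.76852873; N(d2) = 0.61623372
C = 104.9600 * 1.00000000 * 0.76852873 - 93.6800 * 0.89404426 * 0.61623372 = 29.0527


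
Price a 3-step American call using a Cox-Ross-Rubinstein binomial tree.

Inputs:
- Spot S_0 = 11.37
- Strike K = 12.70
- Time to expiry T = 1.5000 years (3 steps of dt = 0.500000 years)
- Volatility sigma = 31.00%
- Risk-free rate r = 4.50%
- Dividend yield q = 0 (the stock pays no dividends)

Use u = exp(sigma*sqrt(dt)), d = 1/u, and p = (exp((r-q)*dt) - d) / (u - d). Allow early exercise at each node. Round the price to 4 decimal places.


dt = T/N = 0.500000
u = exp(sigma*sqrt(dt)) = 1.245084; d = 1/u = 0.803159
p = (exp((r-q)*dt) - d) / (u - d) = 0.496908
Discount per step: exp(-r*dt) = 0.977751
Stock lattice S(k, i) with i counting down-moves:
  k=0: S(0,0) = 11.3700
  k=1: S(1,0) = 14.1566; S(1,1) = 9.1319
  k=2: S(2,0) = 17.6262; S(2,1) = 11.3700; S(2,2) = 7.3344
  k=3: S(3,0) = 21.9461; S(3,1) = 14.1566; S(3,2) = 9.1319; S(3,3) = 5.8907
Terminal payoffs V(N, i) = max(S_T - K, 0):
  V(3,0) = 9.246060; V(3,1) = 1.456607; V(3,2) = 0.000000; V(3,3) = 0.000000
Backward induction: V(k, i) = exp(-r*dt) * [p * V(k+1, i) + (1-p) * V(k+1, i+1)]; then take max(V_cont, immediate exercise) for American.
  V(2,0) = exp(-r*dt) * [p*9.246060 + (1-p)*1.456607] = 5.208725; exercise = 4.926166; V(2,0) = max -> 5.208725
  V(2,1) = exp(-r*dt) * [p*1.456607 + (1-p)*0.000000] = 0.707696; exercise = 0.000000; V(2,1) = max -> 0.707696
  V(2,2) = exp(-r*dt) * [p*0.000000 + (1-p)*0.000000] = 0.000000; exercise = 0.000000; V(2,2) = max -> 0.000000
  V(1,0) = exp(-r*dt) * [p*5.208725 + (1-p)*0.707696] = 2.878788; exercise = 1.456607; V(1,0) = max -> 2.878788
  V(1,1) = exp(-r*dt) * [p*0.707696 + (1-p)*0.000000] = 0.343836; exercise = 0.000000; V(1,1) = max -> 0.343836
  V(0,0) = exp(-r*dt) * [p*2.878788 + (1-p)*0.343836] = 1.567799; exercise = 0.000000; V(0,0) = max -> 1.567799

Answer: Price = V(0,0) = 1.5678


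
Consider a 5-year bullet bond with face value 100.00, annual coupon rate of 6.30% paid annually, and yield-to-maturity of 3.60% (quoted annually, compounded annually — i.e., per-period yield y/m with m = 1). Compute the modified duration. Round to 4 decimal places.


Coupon per period c = face * coupon_rate / m = 6.300000
Periods per year m = 1; per-period yield y/m = 0.036000
Number of cashflows N = 5
Cashflows (t years, CF_t, discount factor 1/(1+y/m)^(m*t), PV):
  t = 1.0000: CF_t = 6.300000, DF = 0.965251, PV = 6.081081
  t = 2.0000: CF_t = 6.300000, DF = 0.931709, PV = 5.869769
  t = 3.0000: CF_t = 6.300000, DF = 0.899333, PV = 5.665801
  t = 4.0000: CF_t = 6.300000, DF = 0.868082, PV = 5.468919
  t = 5.0000: CF_t = 106.300000, DF = 0.837917, PV = 89.070622
Price P = sum_t PV_t = 112.156193
First compute Macaulay numerator sum_t t * PV_t:
  t * PV_t at t = 1.0000: 6.081081
  t * PV_t at t = 2.0000: 11.739539
  t * PV_t at t = 3.0000: 16.997402
  t * PV_t at t = 4.0000: 21.875678
  t * PV_t at t = 5.0000: 445.353112
Macaulay duration D = 502.046812 / 112.156193 = 4.476318
Modified duration = D / (1 + y/m) = 4.476318 / (1 + 0.036000) = 4.320770

Answer: Modified duration = 4.3208


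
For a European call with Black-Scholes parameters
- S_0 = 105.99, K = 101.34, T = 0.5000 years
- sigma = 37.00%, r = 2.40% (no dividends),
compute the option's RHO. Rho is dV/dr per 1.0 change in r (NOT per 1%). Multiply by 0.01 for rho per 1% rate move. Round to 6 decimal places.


d1 = 0.3481585480; d2 = 0.0865290390
phi(d1) = 0.3754816337; exp(-qT) = 1.0000000000; exp(-rT) = 0.9880717129
N(d2) = 0.5344770636
Rho = K*T*exp(-rT)*N(d2) = 101.3400 * 0.5000 * 0.9880717129 * 0.5344770636 = 26.758912

Answer: Rho = 26.758912


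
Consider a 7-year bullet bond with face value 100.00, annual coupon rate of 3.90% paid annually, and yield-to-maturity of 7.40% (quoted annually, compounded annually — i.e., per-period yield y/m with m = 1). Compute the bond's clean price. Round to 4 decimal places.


Answer: Price = 81.3977

Derivation:
Coupon per period c = face * coupon_rate / m = 3.900000
Periods per year m = 1; per-period yield y/m = 0.074000
Number of cashflows N = 7
Cashflows (t years, CF_t, discount factor 1/(1+y/m)^(m*t), PV):
  t = 1.0000: CF_t = 3.900000, DF = 0.931099, PV = 3.631285
  t = 2.0000: CF_t = 3.900000, DF = 0.866945, PV = 3.381085
  t = 3.0000: CF_t = 3.900000, DF = 0.807211, PV = 3.148124
  t = 4.0000: CF_t = 3.900000, DF = 0.751593, PV = 2.931214
  t = 5.0000: CF_t = 3.900000, DF = 0.699808, PV = 2.729249
  t = 6.0000: CF_t = 3.900000, DF = 0.651590, PV = 2.541200
  t = 7.0000: CF_t = 103.900000, DF = 0.606694, PV = 63.035555
Price P = sum_t PV_t = 81.397711


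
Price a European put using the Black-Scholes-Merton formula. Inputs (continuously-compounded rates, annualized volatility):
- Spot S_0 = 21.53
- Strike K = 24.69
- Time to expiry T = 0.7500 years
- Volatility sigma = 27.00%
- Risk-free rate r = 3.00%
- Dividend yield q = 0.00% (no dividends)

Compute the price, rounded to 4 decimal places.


d1 = (ln(S/K) + (r - q + 0.5*sigma^2) * T) / (sigma * sqrt(T)) = -0.37255554
d2 = d1 - sigma * sqrt(T) = -0.60638240
exp(-rT) = 0.97775124; exp(-qT) = 1.00000000
P = K * exp(-rT) * N(-d2) - S_0 * exp(-qT) * N(-d1)
N(-d1) = 0.64526037; N(-d2) = 0.72786957
P = 24.6900 * 0.97775124 * 0.72786957 - 21.5300 * 1.00000000 * 0.64526037 = 3.6788

Answer: Price = 3.6788


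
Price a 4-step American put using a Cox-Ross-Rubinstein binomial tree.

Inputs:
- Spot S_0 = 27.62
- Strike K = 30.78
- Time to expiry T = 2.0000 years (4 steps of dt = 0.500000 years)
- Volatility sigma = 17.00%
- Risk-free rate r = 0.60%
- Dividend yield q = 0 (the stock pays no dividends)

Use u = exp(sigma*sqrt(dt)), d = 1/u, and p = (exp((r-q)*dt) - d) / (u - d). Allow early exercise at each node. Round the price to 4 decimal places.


Answer: Price = V(0,0) = 4.6076

Derivation:
dt = T/N = 0.500000
u = exp(sigma*sqrt(dt)) = 1.127732; d = 1/u = 0.886736
p = (exp((r-q)*dt) - d) / (u - d) = 0.482451
Discount per step: exp(-r*dt) = 0.997004
Stock lattice S(k, i) with i counting down-moves:
  k=0: S(0,0) = 27.6200
  k=1: S(1,0) = 31.1479; S(1,1) = 24.4916
  k=2: S(2,0) = 35.1265; S(2,1) = 27.6200; S(2,2) = 21.7176
  k=3: S(3,0) = 39.6133; S(3,1) = 31.1479; S(3,2) = 24.4916; S(3,3) = 19.2578
  k=4: S(4,0) = 44.6732; S(4,1) = 35.1265; S(4,2) = 27.6200; S(4,3) = 21.7176; S(4,4) = 17.0766
Terminal payoffs V(N, i) = max(K - S_T, 0):
  V(4,0) = 0.000000; V(4,1) = 0.000000; V(4,2) = 3.160000; V(4,3) = 9.062382; V(4,4) = 13.703427
Backward induction: V(k, i) = exp(-r*dt) * [p * V(k+1, i) + (1-p) * V(k+1, i+1)]; then take max(V_cont, immediate exercise) for American.
  V(3,0) = exp(-r*dt) * [p*0.000000 + (1-p)*0.000000] = 0.000000; exercise = 0.000000; V(3,0) = max -> 0.000000
  V(3,1) = exp(-r*dt) * [p*0.000000 + (1-p)*3.160000] = 1.630555; exercise = 0.000000; V(3,1) = max -> 1.630555
  V(3,2) = exp(-r*dt) * [p*3.160000 + (1-p)*9.062382] = 6.196154; exercise = 6.288356; V(3,2) = max -> 6.288356
  V(3,3) = exp(-r*dt) * [p*9.062382 + (1-p)*13.703427] = 11.430008; exercise = 11.522209; V(3,3) = max -> 11.522209
  V(2,0) = exp(-r*dt) * [p*0.000000 + (1-p)*1.630555] = 0.841364; exercise = 0.000000; V(2,0) = max -> 0.841364
  V(2,1) = exp(-r*dt) * [p*1.630555 + (1-p)*6.288356] = 4.029089; exercise = 3.160000; V(2,1) = max -> 4.029089
  V(2,2) = exp(-r*dt) * [p*6.288356 + (1-p)*11.522209] = 8.970180; exercise = 9.062382; V(2,2) = max -> 9.062382
  V(1,0) = exp(-r*dt) * [p*0.841364 + (1-p)*4.029089] = 2.483705; exercise = 0.000000; V(1,0) = max -> 2.483705
  V(1,1) = exp(-r*dt) * [p*4.029089 + (1-p)*9.062382] = 6.614192; exercise = 6.288356; V(1,1) = max -> 6.614192
  V(0,0) = exp(-r*dt) * [p*2.483705 + (1-p)*6.614192] = 4.607590; exercise = 3.160000; V(0,0) = max -> 4.607590


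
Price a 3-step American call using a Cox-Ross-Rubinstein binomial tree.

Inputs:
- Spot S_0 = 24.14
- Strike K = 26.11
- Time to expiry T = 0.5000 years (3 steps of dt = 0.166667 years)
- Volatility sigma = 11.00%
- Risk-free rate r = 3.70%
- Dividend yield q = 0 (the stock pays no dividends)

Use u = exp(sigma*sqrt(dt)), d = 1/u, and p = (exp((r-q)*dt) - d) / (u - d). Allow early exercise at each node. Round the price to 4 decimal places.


Answer: Price = V(0,0) = 0.2573

Derivation:
dt = T/N = 0.166667
u = exp(sigma*sqrt(dt)) = 1.045931; d = 1/u = 0.956086
p = (exp((r-q)*dt) - d) / (u - d) = 0.557624
Discount per step: exp(-r*dt) = 0.993852
Stock lattice S(k, i) with i counting down-moves:
  k=0: S(0,0) = 24.1400
  k=1: S(1,0) = 25.2488; S(1,1) = 23.0799
  k=2: S(2,0) = 26.4085; S(2,1) = 24.1400; S(2,2) = 22.0664
  k=3: S(3,0) = 27.6214; S(3,1) = 25.2488; S(3,2) = 23.0799; S(3,3) = 21.0974
Terminal payoffs V(N, i) = max(S_T - K, 0):
  V(3,0) = 1.511436; V(3,1) = 0.000000; V(3,2) = 0.000000; V(3,3) = 0.000000
Backward induction: V(k, i) = exp(-r*dt) * [p * V(k+1, i) + (1-p) * V(k+1, i+1)]; then take max(V_cont, immediate exercise) for American.
  V(2,0) = exp(-r*dt) * [p*1.511436 + (1-p)*0.000000] = 0.837632; exercise = 0.298471; V(2,0) = max -> 0.837632
  V(2,1) = exp(-r*dt) * [p*0.000000 + (1-p)*0.000000] = 0.000000; exercise = 0.000000; V(2,1) = max -> 0.000000
  V(2,2) = exp(-r*dt) * [p*0.000000 + (1-p)*0.000000] = 0.000000; exercise = 0.000000; V(2,2) = max -> 0.000000
  V(1,0) = exp(-r*dt) * [p*0.837632 + (1-p)*0.000000] = 0.464212; exercise = 0.000000; V(1,0) = max -> 0.464212
  V(1,1) = exp(-r*dt) * [p*0.000000 + (1-p)*0.000000] = 0.000000; exercise = 0.000000; V(1,1) = max -> 0.000000
  V(0,0) = exp(-r*dt) * [p*0.464212 + (1-p)*0.000000] = 0.257264; exercise = 0.000000; V(0,0) = max -> 0.257264


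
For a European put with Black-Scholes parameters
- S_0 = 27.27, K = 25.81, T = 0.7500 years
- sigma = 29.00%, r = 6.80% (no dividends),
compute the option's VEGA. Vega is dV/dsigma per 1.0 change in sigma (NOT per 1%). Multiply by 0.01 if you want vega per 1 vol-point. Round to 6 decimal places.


Answer: Vega = 8.109204

Derivation:
d1 = 0.5477369113; d2 = 0.2965895442
phi(d1) = 0.3433701033; exp(-qT) = 1.0000000000; exp(-rT) = 0.9502786705
Vega = S * exp(-qT) * phi(d1) * sqrt(T) = 27.2700 * 1.0000000000 * 0.3433701033 * 0.8660254038 = 8.109204


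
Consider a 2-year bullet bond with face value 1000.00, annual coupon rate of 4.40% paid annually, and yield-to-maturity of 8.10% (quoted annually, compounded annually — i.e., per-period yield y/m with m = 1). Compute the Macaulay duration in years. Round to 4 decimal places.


Coupon per period c = face * coupon_rate / m = 44.000000
Periods per year m = 1; per-period yield y/m = 0.081000
Number of cashflows N = 2
Cashflows (t years, CF_t, discount factor 1/(1+y/m)^(m*t), PV):
  t = 1.0000: CF_t = 44.000000, DF = 0.925069, PV = 40.703053
  t = 2.0000: CF_t = 1044.000000, DF = 0.855753, PV = 893.406506
Price P = sum_t PV_t = 934.109559
Macaulay numerator sum_t t * PV_t:
  t * PV_t at t = 1.0000: 40.703053
  t * PV_t at t = 2.0000: 1786.813012
Macaulay duration D = (sum_t t * PV_t) / P = 1827.516065 / 934.109559 = 1.956426

Answer: Macaulay duration = 1.9564 years


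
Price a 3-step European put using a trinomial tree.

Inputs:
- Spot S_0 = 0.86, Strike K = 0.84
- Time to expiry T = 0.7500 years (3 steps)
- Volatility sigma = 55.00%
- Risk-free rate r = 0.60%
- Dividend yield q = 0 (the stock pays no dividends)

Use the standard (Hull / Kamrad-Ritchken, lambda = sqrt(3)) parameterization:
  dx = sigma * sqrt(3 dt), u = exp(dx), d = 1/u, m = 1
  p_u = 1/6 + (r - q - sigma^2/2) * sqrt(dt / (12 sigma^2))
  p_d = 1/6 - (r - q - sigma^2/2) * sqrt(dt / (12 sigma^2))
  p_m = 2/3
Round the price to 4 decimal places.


dt = T/N = 0.250000; dx = sigma*sqrt(3*dt) = 0.476314
u = exp(dx) = 1.610128; d = 1/u = 0.621068
p_u = 0.128548, p_m = 0.666667, p_d = 0.204785
Discount per step: exp(-r*dt) = 0.998501
Stock lattice S(k, j) with j the centered position index:
  k=0: S(0,+0) = 0.8600
  k=1: S(1,-1) = 0.5341; S(1,+0) = 0.8600; S(1,+1) = 1.3847
  k=2: S(2,-2) = 0.3317; S(2,-1) = 0.5341; S(2,+0) = 0.8600; S(2,+1) = 1.3847; S(2,+2) = 2.2296
  k=3: S(3,-3) = 0.2060; S(3,-2) = 0.3317; S(3,-1) = 0.5341; S(3,+0) = 0.8600; S(3,+1) = 1.3847; S(3,+2) = 2.2296; S(3,+3) = 3.5899
Terminal payoffs V(N, j) = max(K - S_T, 0):
  V(3,-3) = 0.633976; V(3,-2) = 0.508276; V(3,-1) = 0.305881; V(3,+0) = 0.000000; V(3,+1) = 0.000000; V(3,+2) = 0.000000; V(3,+3) = 0.000000
Backward induction: V(k, j) = exp(-r*dt) * [p_u * V(k+1, j+1) + p_m * V(k+1, j) + p_d * V(k+1, j-1)]
  V(2,-2) = exp(-r*dt) * [p_u*0.305881 + p_m*0.508276 + p_d*0.633976] = 0.507238
  V(2,-1) = exp(-r*dt) * [p_u*0.000000 + p_m*0.305881 + p_d*0.508276] = 0.307546
  V(2,+0) = exp(-r*dt) * [p_u*0.000000 + p_m*0.000000 + p_d*0.305881] = 0.062546
  V(2,+1) = exp(-r*dt) * [p_u*0.000000 + p_m*0.000000 + p_d*0.000000] = 0.000000
  V(2,+2) = exp(-r*dt) * [p_u*0.000000 + p_m*0.000000 + p_d*0.000000] = 0.000000
  V(1,-1) = exp(-r*dt) * [p_u*0.062546 + p_m*0.307546 + p_d*0.507238] = 0.316471
  V(1,+0) = exp(-r*dt) * [p_u*0.000000 + p_m*0.062546 + p_d*0.307546] = 0.104521
  V(1,+1) = exp(-r*dt) * [p_u*0.000000 + p_m*0.000000 + p_d*0.062546] = 0.012789
  V(0,+0) = exp(-r*dt) * [p_u*0.012789 + p_m*0.104521 + p_d*0.316471] = 0.135929

Answer: Price = V(0,0) = 0.1359


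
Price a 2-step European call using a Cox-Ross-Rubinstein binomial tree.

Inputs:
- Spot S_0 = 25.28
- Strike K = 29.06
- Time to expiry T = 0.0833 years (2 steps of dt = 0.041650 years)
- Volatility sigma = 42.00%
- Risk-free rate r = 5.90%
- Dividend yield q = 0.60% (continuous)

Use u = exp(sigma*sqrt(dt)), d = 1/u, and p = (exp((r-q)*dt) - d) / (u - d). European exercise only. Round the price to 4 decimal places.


Answer: Price = V(0,0) = 0.2277

Derivation:
dt = T/N = 0.041650
u = exp(sigma*sqrt(dt)) = 1.089496; d = 1/u = 0.917856
p = (exp((r-q)*dt) - d) / (u - d) = 0.491459
Discount per step: exp(-r*dt) = 0.997546
Stock lattice S(k, i) with i counting down-moves:
  k=0: S(0,0) = 25.2800
  k=1: S(1,0) = 27.5425; S(1,1) = 23.2034
  k=2: S(2,0) = 30.0074; S(2,1) = 25.2800; S(2,2) = 21.2974
Terminal payoffs V(N, i) = max(S_T - K, 0):
  V(2,0) = 0.947386; V(2,1) = 0.000000; V(2,2) = 0.000000
Backward induction: V(k, i) = exp(-r*dt) * [p * V(k+1, i) + (1-p) * V(k+1, i+1)].
  V(1,0) = exp(-r*dt) * [p*0.947386 + (1-p)*0.000000] = 0.464459
  V(1,1) = exp(-r*dt) * [p*0.000000 + (1-p)*0.000000] = 0.000000
  V(0,0) = exp(-r*dt) * [p*0.464459 + (1-p)*0.000000] = 0.227703


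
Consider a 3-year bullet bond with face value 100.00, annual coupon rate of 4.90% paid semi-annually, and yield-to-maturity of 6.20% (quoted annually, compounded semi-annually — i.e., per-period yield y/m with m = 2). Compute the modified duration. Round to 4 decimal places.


Answer: Modified duration = 2.7377

Derivation:
Coupon per period c = face * coupon_rate / m = 2.450000
Periods per year m = 2; per-period yield y/m = 0.031000
Number of cashflows N = 6
Cashflows (t years, CF_t, discount factor 1/(1+y/m)^(m*t), PV):
  t = 0.5000: CF_t = 2.450000, DF = 0.969932, PV = 2.376334
  t = 1.0000: CF_t = 2.450000, DF = 0.940768, PV = 2.304882
  t = 1.5000: CF_t = 2.450000, DF = 0.912481, PV = 2.235579
  t = 2.0000: CF_t = 2.450000, DF = 0.885045, PV = 2.168360
  t = 2.5000: CF_t = 2.450000, DF = 0.858434, PV = 2.103162
  t = 3.0000: CF_t = 102.450000, DF = 0.832622, PV = 85.302149
Price P = sum_t PV_t = 96.490466
First compute Macaulay numerator sum_t t * PV_t:
  t * PV_t at t = 0.5000: 1.188167
  t * PV_t at t = 1.0000: 2.304882
  t * PV_t at t = 1.5000: 3.353369
  t * PV_t at t = 2.0000: 4.336720
  t * PV_t at t = 2.5000: 5.257905
  t * PV_t at t = 3.0000: 255.906446
Macaulay duration D = 272.347490 / 96.490466 = 2.822533
Modified duration = D / (1 + y/m) = 2.822533 / (1 + 0.031000) = 2.737665


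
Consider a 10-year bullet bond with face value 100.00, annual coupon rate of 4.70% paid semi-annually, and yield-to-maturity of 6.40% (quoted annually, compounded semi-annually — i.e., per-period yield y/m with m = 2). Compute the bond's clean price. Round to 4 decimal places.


Answer: Price = 87.5848

Derivation:
Coupon per period c = face * coupon_rate / m = 2.350000
Periods per year m = 2; per-period yield y/m = 0.032000
Number of cashflows N = 20
Cashflows (t years, CF_t, discount factor 1/(1+y/m)^(m*t), PV):
  t = 0.5000: CF_t = 2.350000, DF = 0.968992, PV = 2.277132
  t = 1.0000: CF_t = 2.350000, DF = 0.938946, PV = 2.206523
  t = 1.5000: CF_t = 2.350000, DF = 0.909831, PV = 2.138104
  t = 2.0000: CF_t = 2.350000, DF = 0.881620, PV = 2.071806
  t = 2.5000: CF_t = 2.350000, DF = 0.854283, PV = 2.007564
  t = 3.0000: CF_t = 2.350000, DF = 0.827793, PV = 1.945314
  t = 3.5000: CF_t = 2.350000, DF = 0.802125, PV = 1.884994
  t = 4.0000: CF_t = 2.350000, DF = 0.777253, PV = 1.826545
  t = 4.5000: CF_t = 2.350000, DF = 0.753152, PV = 1.769908
  t = 5.0000: CF_t = 2.350000, DF = 0.729799, PV = 1.715027
  t = 5.5000: CF_t = 2.350000, DF = 0.707169, PV = 1.661848
  t = 6.0000: CF_t = 2.350000, DF = 0.685241, PV = 1.610317
  t = 6.5000: CF_t = 2.350000, DF = 0.663994, PV = 1.560385
  t = 7.0000: CF_t = 2.350000, DF = 0.643405, PV = 1.512001
  t = 7.5000: CF_t = 2.350000, DF = 0.623454, PV = 1.465117
  t = 8.0000: CF_t = 2.350000, DF = 0.604122, PV = 1.419687
  t = 8.5000: CF_t = 2.350000, DF = 0.585390, PV = 1.375666
  t = 9.0000: CF_t = 2.350000, DF = 0.567238, PV = 1.333010
  t = 9.5000: CF_t = 2.350000, DF = 0.549649, PV = 1.291676
  t = 10.0000: CF_t = 102.350000, DF = 0.532606, PV = 54.512224
Price P = sum_t PV_t = 87.584847


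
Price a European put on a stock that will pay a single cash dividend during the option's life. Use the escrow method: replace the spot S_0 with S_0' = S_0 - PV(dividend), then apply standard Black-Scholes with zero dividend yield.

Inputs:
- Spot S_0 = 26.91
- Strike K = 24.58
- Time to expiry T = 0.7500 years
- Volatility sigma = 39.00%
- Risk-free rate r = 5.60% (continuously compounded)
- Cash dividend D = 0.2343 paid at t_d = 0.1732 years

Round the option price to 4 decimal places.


PV(D) = D * exp(-r * t_d) = 0.2343 * 0.99034769 = 0.23203846
S_0' = S_0 - PV(D) = 26.9100 - 0.23203846 = 26.67796154
d1 = (ln(S_0'/K) + (r + sigma^2/2)*T) / (sigma*sqrt(T)) = 0.53572838
d2 = d1 - sigma*sqrt(T) = 0.19797847
exp(-rT) = 0.95886978
N(-d1) = 0.29607314; N(-d2) = 0.42153095
P = K * exp(-rT) * N(-d2) - S_0' * N(-d1) = 24.5800 * 0.95886978 * 0.42153095 - 26.67796154 * 0.29607314 = 2.0364

Answer: Price = 2.0364


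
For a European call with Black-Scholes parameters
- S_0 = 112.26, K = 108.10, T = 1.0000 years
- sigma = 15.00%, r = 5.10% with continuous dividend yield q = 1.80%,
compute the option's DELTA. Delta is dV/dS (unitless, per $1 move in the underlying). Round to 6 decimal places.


d1 = 0.5467392325; d2 = 0.3967392325
phi(d1) = 0.3435576235; exp(-qT) = 0.9821610324; exp(-rT) = 0.9502786705
N(d1) = 0.7077210516
Delta = exp(-qT) * N(d1) = 0.9821610324 * 0.7077210516 = 0.695096

Answer: Delta = 0.695096


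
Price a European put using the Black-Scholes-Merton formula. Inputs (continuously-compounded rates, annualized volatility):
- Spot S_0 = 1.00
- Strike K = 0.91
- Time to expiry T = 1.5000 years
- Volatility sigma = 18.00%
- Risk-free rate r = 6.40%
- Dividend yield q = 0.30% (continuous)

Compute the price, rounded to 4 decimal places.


Answer: Price = 0.0222

Derivation:
d1 = (ln(S/K) + (r - q + 0.5*sigma^2) * T) / (sigma * sqrt(T)) = 0.95308140
d2 = d1 - sigma * sqrt(T) = 0.73262732
exp(-rT) = 0.90846402; exp(-qT) = 0.99551011
P = K * exp(-rT) * N(-d2) - S_0 * exp(-qT) * N(-d1)
N(-d1) = 0.17027442; N(-d2) = 0.23189288
P = 0.9100 * 0.90846402 * 0.23189288 - 1.0000 * 0.99551011 * 0.17027442 = 0.0222


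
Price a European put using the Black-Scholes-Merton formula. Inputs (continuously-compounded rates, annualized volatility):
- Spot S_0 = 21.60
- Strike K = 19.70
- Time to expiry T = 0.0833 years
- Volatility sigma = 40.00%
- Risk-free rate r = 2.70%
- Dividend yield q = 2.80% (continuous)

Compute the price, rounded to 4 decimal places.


d1 = (ln(S/K) + (r - q + 0.5*sigma^2) * T) / (sigma * sqrt(T)) = 0.85455157
d2 = d1 - sigma * sqrt(T) = 0.73910461
exp(-rT) = 0.99775343; exp(-qT) = 0.99767032
P = K * exp(-rT) * N(-d2) - S_0 * exp(-qT) * N(-d1)
N(-d1) = 0.19639972; N(-d2) = 0.22992174
P = 19.7000 * 0.99775343 * 0.22992174 - 21.6000 * 0.99767032 * 0.19639972 = 0.2869

Answer: Price = 0.2869


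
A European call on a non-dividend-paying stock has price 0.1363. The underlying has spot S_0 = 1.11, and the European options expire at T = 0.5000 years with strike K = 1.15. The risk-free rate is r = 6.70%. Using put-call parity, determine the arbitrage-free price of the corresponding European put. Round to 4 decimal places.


Answer: Put price = 0.1384

Derivation:
Put-call parity: C - P = S_0 * exp(-qT) - K * exp(-rT).
S_0 * exp(-qT) = 1.1100 * 1.00000000 = 1.11000000
K * exp(-rT) = 1.1500 * 0.96705491 = 1.11211315
P = C - S*exp(-qT) + K*exp(-rT)
P = 0.1363 - 1.11000000 + 1.11211315 = 0.1384


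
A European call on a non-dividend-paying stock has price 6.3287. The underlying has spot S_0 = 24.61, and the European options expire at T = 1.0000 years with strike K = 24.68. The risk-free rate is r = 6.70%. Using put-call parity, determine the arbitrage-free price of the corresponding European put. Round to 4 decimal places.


Put-call parity: C - P = S_0 * exp(-qT) - K * exp(-rT).
S_0 * exp(-qT) = 24.6100 * 1.00000000 = 24.61000000
K * exp(-rT) = 24.6800 * 0.93519520 = 23.08061757
P = C - S*exp(-qT) + K*exp(-rT)
P = 6.3287 - 24.61000000 + 23.08061757 = 4.7993

Answer: Put price = 4.7993


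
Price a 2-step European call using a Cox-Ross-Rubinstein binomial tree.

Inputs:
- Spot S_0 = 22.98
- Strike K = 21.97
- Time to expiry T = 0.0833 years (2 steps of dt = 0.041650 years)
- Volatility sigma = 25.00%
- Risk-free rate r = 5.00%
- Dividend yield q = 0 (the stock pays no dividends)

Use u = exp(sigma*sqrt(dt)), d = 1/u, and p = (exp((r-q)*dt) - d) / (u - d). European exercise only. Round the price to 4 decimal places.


Answer: Price = V(0,0) = 1.3956

Derivation:
dt = T/N = 0.041650
u = exp(sigma*sqrt(dt)) = 1.052345; d = 1/u = 0.950259
p = (exp((r-q)*dt) - d) / (u - d) = 0.507668
Discount per step: exp(-r*dt) = 0.997920
Stock lattice S(k, i) with i counting down-moves:
  k=0: S(0,0) = 22.9800
  k=1: S(1,0) = 24.1829; S(1,1) = 21.8369
  k=2: S(2,0) = 25.4487; S(2,1) = 22.9800; S(2,2) = 20.7508
Terminal payoffs V(N, i) = max(S_T - K, 0):
  V(2,0) = 3.478732; V(2,1) = 1.010000; V(2,2) = 0.000000
Backward induction: V(k, i) = exp(-r*dt) * [p * V(k+1, i) + (1-p) * V(k+1, i+1)].
  V(1,0) = exp(-r*dt) * [p*3.478732 + (1-p)*1.010000] = 2.258589
  V(1,1) = exp(-r*dt) * [p*1.010000 + (1-p)*0.000000] = 0.511678
  V(0,0) = exp(-r*dt) * [p*2.258589 + (1-p)*0.511678] = 1.395620


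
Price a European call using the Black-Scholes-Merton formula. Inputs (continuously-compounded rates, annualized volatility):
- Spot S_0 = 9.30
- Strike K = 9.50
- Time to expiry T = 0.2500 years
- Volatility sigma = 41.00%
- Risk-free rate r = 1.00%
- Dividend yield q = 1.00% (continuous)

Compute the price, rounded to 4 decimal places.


Answer: Price = 0.6699

Derivation:
d1 = (ln(S/K) + (r - q + 0.5*sigma^2) * T) / (sigma * sqrt(T)) = -0.00129219
d2 = d1 - sigma * sqrt(T) = -0.20629219
exp(-rT) = 0.99750312; exp(-qT) = 0.99750312
C = S_0 * exp(-qT) * N(d1) - K * exp(-rT) * N(d2)
N(d1) = 0.49948449; N(d2) = 0.41828134
C = 9.3000 * 0.99750312 * 0.49948449 - 9.5000 * 0.99750312 * 0.41828134 = 0.6699


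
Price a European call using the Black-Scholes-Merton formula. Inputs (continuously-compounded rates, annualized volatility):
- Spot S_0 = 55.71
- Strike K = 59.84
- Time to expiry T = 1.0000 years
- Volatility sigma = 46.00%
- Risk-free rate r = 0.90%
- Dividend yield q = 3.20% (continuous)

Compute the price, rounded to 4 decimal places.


d1 = (ln(S/K) + (r - q + 0.5*sigma^2) * T) / (sigma * sqrt(T)) = 0.02453333
d2 = d1 - sigma * sqrt(T) = -0.43546667
exp(-rT) = 0.99104038; exp(-qT) = 0.96850658
C = S_0 * exp(-qT) * N(d1) - K * exp(-rT) * N(d2)
N(d1) = 0.50978640; N(d2) = 0.33161186
C = 55.7100 * 0.96850658 * 0.50978640 - 59.8400 * 0.99104038 * 0.33161186 = 7.8399

Answer: Price = 7.8399


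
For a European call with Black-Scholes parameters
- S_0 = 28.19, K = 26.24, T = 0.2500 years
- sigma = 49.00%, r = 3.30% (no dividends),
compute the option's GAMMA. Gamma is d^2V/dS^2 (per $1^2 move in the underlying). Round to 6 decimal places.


Answer: Gamma = 0.052230

Derivation:
d1 = 0.4487544533; d2 = 0.2037544533
phi(d1) = 0.3607288132; exp(-qT) = 1.0000000000; exp(-rT) = 0.9917839379
Gamma = exp(-qT) * phi(d1) / (S * sigma * sqrt(T)) = 1.0000000000 * 0.3607288132 / (28.1900 * 0.4900 * 0.5000000000) = 0.052230


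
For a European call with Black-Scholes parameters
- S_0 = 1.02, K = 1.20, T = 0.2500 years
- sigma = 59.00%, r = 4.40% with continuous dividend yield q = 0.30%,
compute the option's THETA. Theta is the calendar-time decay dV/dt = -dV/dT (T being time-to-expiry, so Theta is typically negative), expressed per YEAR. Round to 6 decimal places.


Answer: Theta = -0.236289

Derivation:
d1 = -0.3686658627; d2 = -0.6636658627
phi(d1) = 0.3727319344; exp(-qT) = 0.9992502812; exp(-rT) = 0.9890602788
Theta = -S*exp(-qT)*phi(d1)*sigma/(2*sqrt(T)) - r*K*exp(-rT)*N(d2) + q*S*exp(-qT)*N(d1)
N(d1) = 0.3561883984; N(d2) = 0.2534520964; sqrt(T) = 0.5000000000
Term 1 = -1.0200 * 0.9992502812 * 0.3727319344 * 0.5900 / (2 * 0.5000000000) = -0.2241419086
Term 2 = -0.0440 * 1.2000 * 0.9890602788 * 0.2534520964 = -0.0132358724
Term 3 = 0.0030 * 1.0200 * 0.9992502812 * 0.3561883984 = 0.0010891194
Theta = -0.2241419086 + (-0.0132358724) + (0.0010891194) = -0.236289


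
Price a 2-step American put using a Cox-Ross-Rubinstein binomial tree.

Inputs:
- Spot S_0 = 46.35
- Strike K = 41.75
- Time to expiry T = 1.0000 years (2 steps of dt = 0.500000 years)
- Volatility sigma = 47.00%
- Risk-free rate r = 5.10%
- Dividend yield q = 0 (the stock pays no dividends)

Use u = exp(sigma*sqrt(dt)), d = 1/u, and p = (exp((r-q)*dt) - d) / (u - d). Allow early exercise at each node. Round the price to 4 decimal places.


dt = T/N = 0.500000
u = exp(sigma*sqrt(dt)) = 1.394227; d = 1/u = 0.717243
p = (exp((r-q)*dt) - d) / (u - d) = 0.455823
Discount per step: exp(-r*dt) = 0.974822
Stock lattice S(k, i) with i counting down-moves:
  k=0: S(0,0) = 46.3500
  k=1: S(1,0) = 64.6224; S(1,1) = 33.2442
  k=2: S(2,0) = 90.0983; S(2,1) = 46.3500; S(2,2) = 23.8442
Terminal payoffs V(N, i) = max(K - S_T, 0):
  V(2,0) = 0.000000; V(2,1) = 0.000000; V(2,2) = 17.905802
Backward induction: V(k, i) = exp(-r*dt) * [p * V(k+1, i) + (1-p) * V(k+1, i+1)]; then take max(V_cont, immediate exercise) for American.
  V(1,0) = exp(-r*dt) * [p*0.000000 + (1-p)*0.000000] = 0.000000; exercise = 0.000000; V(1,0) = max -> 0.000000
  V(1,1) = exp(-r*dt) * [p*0.000000 + (1-p)*17.905802] = 9.498601; exercise = 8.505774; V(1,1) = max -> 9.498601
  V(0,0) = exp(-r*dt) * [p*0.000000 + (1-p)*9.498601] = 5.038781; exercise = 0.000000; V(0,0) = max -> 5.038781

Answer: Price = V(0,0) = 5.0388


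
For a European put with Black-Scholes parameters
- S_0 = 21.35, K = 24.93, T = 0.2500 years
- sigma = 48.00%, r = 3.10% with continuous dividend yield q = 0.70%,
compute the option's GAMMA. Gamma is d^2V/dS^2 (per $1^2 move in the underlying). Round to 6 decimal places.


d1 = -0.5009173244; d2 = -0.7409173244
phi(d1) = 0.3519037367; exp(-qT) = 0.9982515304; exp(-rT) = 0.9922799538
Gamma = exp(-qT) * phi(d1) / (S * sigma * sqrt(T)) = 0.9982515304 * 0.3519037367 / (21.3500 * 0.4800 * 0.5000000000) = 0.068557

Answer: Gamma = 0.068557


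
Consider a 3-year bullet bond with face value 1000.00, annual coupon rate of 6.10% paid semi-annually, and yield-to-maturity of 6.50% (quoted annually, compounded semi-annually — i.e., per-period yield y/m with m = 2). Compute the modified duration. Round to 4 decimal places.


Answer: Modified duration = 2.6976

Derivation:
Coupon per period c = face * coupon_rate / m = 30.500000
Periods per year m = 2; per-period yield y/m = 0.032500
Number of cashflows N = 6
Cashflows (t years, CF_t, discount factor 1/(1+y/m)^(m*t), PV):
  t = 0.5000: CF_t = 30.500000, DF = 0.968523, PV = 29.539952
  t = 1.0000: CF_t = 30.500000, DF = 0.938037, PV = 28.610123
  t = 1.5000: CF_t = 30.500000, DF = 0.908510, PV = 27.709562
  t = 2.0000: CF_t = 30.500000, DF = 0.879913, PV = 26.837348
  t = 2.5000: CF_t = 30.500000, DF = 0.852216, PV = 25.992589
  t = 3.0000: CF_t = 1030.500000, DF = 0.825391, PV = 850.565247
Price P = sum_t PV_t = 989.254820
First compute Macaulay numerator sum_t t * PV_t:
  t * PV_t at t = 0.5000: 14.769976
  t * PV_t at t = 1.0000: 28.610123
  t * PV_t at t = 1.5000: 41.564343
  t * PV_t at t = 2.0000: 53.674696
  t * PV_t at t = 2.5000: 64.981472
  t * PV_t at t = 3.0000: 2551.695742
Macaulay duration D = 2755.296351 / 989.254820 = 2.785224
Modified duration = D / (1 + y/m) = 2.785224 / (1 + 0.032500) = 2.697554


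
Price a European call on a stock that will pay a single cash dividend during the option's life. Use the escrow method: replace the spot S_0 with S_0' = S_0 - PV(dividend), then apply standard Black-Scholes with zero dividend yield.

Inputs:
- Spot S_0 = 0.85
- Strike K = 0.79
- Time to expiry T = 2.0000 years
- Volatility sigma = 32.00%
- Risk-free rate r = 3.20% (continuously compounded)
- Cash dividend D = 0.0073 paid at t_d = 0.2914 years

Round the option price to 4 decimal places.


Answer: Price = 0.1982

Derivation:
PV(D) = D * exp(-r * t_d) = 0.0073 * 0.99071854 = 0.00723225
S_0' = S_0 - PV(D) = 0.8500 - 0.00723225 = 0.84276775
d1 = (ln(S_0'/K) + (r + sigma^2/2)*T) / (sigma*sqrt(T)) = 0.51057192
d2 = d1 - sigma*sqrt(T) = 0.05802358
exp(-rT) = 0.93800500
N(d1) = 0.69517458; N(d2) = 0.52313508
C = S_0' * N(d1) - K * exp(-rT) * N(d2) = 0.84276775 * 0.69517458 - 0.7900 * 0.93800500 * 0.52313508 = 0.1982


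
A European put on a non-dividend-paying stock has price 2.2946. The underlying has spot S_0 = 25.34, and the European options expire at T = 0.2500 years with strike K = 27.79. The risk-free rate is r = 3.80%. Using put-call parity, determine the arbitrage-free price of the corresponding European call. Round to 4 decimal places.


Answer: Call price = 0.1074

Derivation:
Put-call parity: C - P = S_0 * exp(-qT) - K * exp(-rT).
S_0 * exp(-qT) = 25.3400 * 1.00000000 = 25.34000000
K * exp(-rT) = 27.7900 * 0.99054498 = 27.52724506
C = P + S*exp(-qT) - K*exp(-rT)
C = 2.2946 + 25.34000000 - 27.52724506 = 0.1074


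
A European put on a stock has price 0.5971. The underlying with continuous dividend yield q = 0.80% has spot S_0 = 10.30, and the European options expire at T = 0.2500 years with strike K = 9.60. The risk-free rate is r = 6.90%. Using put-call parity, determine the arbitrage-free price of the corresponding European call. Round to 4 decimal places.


Answer: Call price = 1.4407

Derivation:
Put-call parity: C - P = S_0 * exp(-qT) - K * exp(-rT).
S_0 * exp(-qT) = 10.3000 * 0.99800200 = 10.27942059
K * exp(-rT) = 9.6000 * 0.98289793 = 9.43582012
C = P + S*exp(-qT) - K*exp(-rT)
C = 0.5971 + 10.27942059 - 9.43582012 = 1.4407


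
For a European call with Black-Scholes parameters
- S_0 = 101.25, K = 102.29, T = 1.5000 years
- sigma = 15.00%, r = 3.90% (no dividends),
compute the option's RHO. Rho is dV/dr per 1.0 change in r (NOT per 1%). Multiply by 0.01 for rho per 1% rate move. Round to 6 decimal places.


Answer: Rho = 82.180050

Derivation:
d1 = 0.3546631958; d2 = 0.1709514651
phi(d1) = 0.3746243365; exp(-qT) = 1.0000000000; exp(-rT) = 0.9431782404
N(d2) = 0.5678690355
Rho = K*T*exp(-rT)*N(d2) = 102.2900 * 1.5000 * 0.9431782404 * 0.5678690355 = 82.180050


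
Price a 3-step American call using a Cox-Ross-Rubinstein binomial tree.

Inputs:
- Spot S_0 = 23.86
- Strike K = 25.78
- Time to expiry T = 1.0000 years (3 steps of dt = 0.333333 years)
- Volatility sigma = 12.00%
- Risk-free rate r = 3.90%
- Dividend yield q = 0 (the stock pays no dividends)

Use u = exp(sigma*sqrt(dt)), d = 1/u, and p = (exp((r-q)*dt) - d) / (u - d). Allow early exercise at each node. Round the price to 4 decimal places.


dt = T/N = 0.333333
u = exp(sigma*sqrt(dt)) = 1.071738; d = 1/u = 0.933063
p = (exp((r-q)*dt) - d) / (u - d) = 0.577043
Discount per step: exp(-r*dt) = 0.987084
Stock lattice S(k, i) with i counting down-moves:
  k=0: S(0,0) = 23.8600
  k=1: S(1,0) = 25.5717; S(1,1) = 22.2629
  k=2: S(2,0) = 27.4062; S(2,1) = 23.8600; S(2,2) = 20.7727
  k=3: S(3,0) = 29.3722; S(3,1) = 25.5717; S(3,2) = 22.2629; S(3,3) = 19.3822
Terminal payoffs V(N, i) = max(S_T - K, 0):
  V(3,0) = 3.592225; V(3,1) = 0.000000; V(3,2) = 0.000000; V(3,3) = 0.000000
Backward induction: V(k, i) = exp(-r*dt) * [p * V(k+1, i) + (1-p) * V(k+1, i+1)]; then take max(V_cont, immediate exercise) for American.
  V(2,0) = exp(-r*dt) * [p*3.592225 + (1-p)*0.000000] = 2.046095; exercise = 1.626151; V(2,0) = max -> 2.046095
  V(2,1) = exp(-r*dt) * [p*0.000000 + (1-p)*0.000000] = 0.000000; exercise = 0.000000; V(2,1) = max -> 0.000000
  V(2,2) = exp(-r*dt) * [p*0.000000 + (1-p)*0.000000] = 0.000000; exercise = 0.000000; V(2,2) = max -> 0.000000
  V(1,0) = exp(-r*dt) * [p*2.046095 + (1-p)*0.000000] = 1.165435; exercise = 0.000000; V(1,0) = max -> 1.165435
  V(1,1) = exp(-r*dt) * [p*0.000000 + (1-p)*0.000000] = 0.000000; exercise = 0.000000; V(1,1) = max -> 0.000000
  V(0,0) = exp(-r*dt) * [p*1.165435 + (1-p)*0.000000] = 0.663820; exercise = 0.000000; V(0,0) = max -> 0.663820

Answer: Price = V(0,0) = 0.6638


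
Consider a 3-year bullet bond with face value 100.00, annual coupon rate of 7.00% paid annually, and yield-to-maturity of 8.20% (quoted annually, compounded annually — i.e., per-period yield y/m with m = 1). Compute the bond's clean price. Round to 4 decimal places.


Answer: Price = 96.9186

Derivation:
Coupon per period c = face * coupon_rate / m = 7.000000
Periods per year m = 1; per-period yield y/m = 0.082000
Number of cashflows N = 3
Cashflows (t years, CF_t, discount factor 1/(1+y/m)^(m*t), PV):
  t = 1.0000: CF_t = 7.000000, DF = 0.924214, PV = 6.469501
  t = 2.0000: CF_t = 7.000000, DF = 0.854172, PV = 5.979206
  t = 3.0000: CF_t = 107.000000, DF = 0.789438, PV = 84.469903
Price P = sum_t PV_t = 96.918610


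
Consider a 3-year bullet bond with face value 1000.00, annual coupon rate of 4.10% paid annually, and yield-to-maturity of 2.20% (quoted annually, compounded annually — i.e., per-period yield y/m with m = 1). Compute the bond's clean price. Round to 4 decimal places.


Coupon per period c = face * coupon_rate / m = 41.000000
Periods per year m = 1; per-period yield y/m = 0.022000
Number of cashflows N = 3
Cashflows (t years, CF_t, discount factor 1/(1+y/m)^(m*t), PV):
  t = 1.0000: CF_t = 41.000000, DF = 0.978474, PV = 40.117417
  t = 2.0000: CF_t = 41.000000, DF = 0.957411, PV = 39.253833
  t = 3.0000: CF_t = 1041.000000, DF = 0.936801, PV = 975.209767
Price P = sum_t PV_t = 1054.581016

Answer: Price = 1054.5810


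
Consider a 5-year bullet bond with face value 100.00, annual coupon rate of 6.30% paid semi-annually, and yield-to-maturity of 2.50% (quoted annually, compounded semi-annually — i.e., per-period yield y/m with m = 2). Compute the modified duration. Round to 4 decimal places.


Answer: Modified duration = 4.3701

Derivation:
Coupon per period c = face * coupon_rate / m = 3.150000
Periods per year m = 2; per-period yield y/m = 0.012500
Number of cashflows N = 10
Cashflows (t years, CF_t, discount factor 1/(1+y/m)^(m*t), PV):
  t = 0.5000: CF_t = 3.150000, DF = 0.987654, PV = 3.111111
  t = 1.0000: CF_t = 3.150000, DF = 0.975461, PV = 3.072702
  t = 1.5000: CF_t = 3.150000, DF = 0.963418, PV = 3.034768
  t = 2.0000: CF_t = 3.150000, DF = 0.951524, PV = 2.997301
  t = 2.5000: CF_t = 3.150000, DF = 0.939777, PV = 2.960298
  t = 3.0000: CF_t = 3.150000, DF = 0.928175, PV = 2.923751
  t = 3.5000: CF_t = 3.150000, DF = 0.916716, PV = 2.887655
  t = 4.0000: CF_t = 3.150000, DF = 0.905398, PV = 2.852005
  t = 4.5000: CF_t = 3.150000, DF = 0.894221, PV = 2.816795
  t = 5.0000: CF_t = 103.150000, DF = 0.883181, PV = 91.100113
Price P = sum_t PV_t = 117.756499
First compute Macaulay numerator sum_t t * PV_t:
  t * PV_t at t = 0.5000: 1.555556
  t * PV_t at t = 1.0000: 3.072702
  t * PV_t at t = 1.5000: 4.552152
  t * PV_t at t = 2.0000: 5.994603
  t * PV_t at t = 2.5000: 7.400744
  t * PV_t at t = 3.0000: 8.771253
  t * PV_t at t = 3.5000: 10.106793
  t * PV_t at t = 4.0000: 11.408020
  t * PV_t at t = 4.5000: 12.675578
  t * PV_t at t = 5.0000: 455.500563
Macaulay duration D = 521.037964 / 117.756499 = 4.424707
Modified duration = D / (1 + y/m) = 4.424707 / (1 + 0.012500) = 4.370081


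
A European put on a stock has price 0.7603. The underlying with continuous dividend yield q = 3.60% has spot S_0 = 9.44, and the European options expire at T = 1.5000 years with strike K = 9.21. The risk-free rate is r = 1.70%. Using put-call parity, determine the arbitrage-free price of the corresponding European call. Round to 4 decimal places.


Put-call parity: C - P = S_0 * exp(-qT) - K * exp(-rT).
S_0 * exp(-qT) = 9.4400 * 0.94743211 = 8.94375909
K * exp(-rT) = 9.2100 * 0.97482238 = 8.97811411
C = P + S*exp(-qT) - K*exp(-rT)
C = 0.7603 + 8.94375909 - 8.97811411 = 0.7259

Answer: Call price = 0.7259


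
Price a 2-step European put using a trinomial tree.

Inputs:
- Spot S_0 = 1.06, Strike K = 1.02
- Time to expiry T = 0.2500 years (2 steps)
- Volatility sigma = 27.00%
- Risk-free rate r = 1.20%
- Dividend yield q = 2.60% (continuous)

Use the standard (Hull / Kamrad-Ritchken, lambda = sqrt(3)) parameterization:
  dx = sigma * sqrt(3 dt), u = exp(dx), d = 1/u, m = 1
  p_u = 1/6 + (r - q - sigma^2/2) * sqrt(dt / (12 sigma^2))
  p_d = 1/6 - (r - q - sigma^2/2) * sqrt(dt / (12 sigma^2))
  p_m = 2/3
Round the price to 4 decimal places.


dt = T/N = 0.125000; dx = sigma*sqrt(3*dt) = 0.165341
u = exp(dx) = 1.179795; d = 1/u = 0.847605
p_u = 0.147596, p_m = 0.666667, p_d = 0.185737
Discount per step: exp(-r*dt) = 0.998501
Stock lattice S(k, j) with j the centered position index:
  k=0: S(0,+0) = 1.0600
  k=1: S(1,-1) = 0.8985; S(1,+0) = 1.0600; S(1,+1) = 1.2506
  k=2: S(2,-2) = 0.7615; S(2,-1) = 0.8985; S(2,+0) = 1.0600; S(2,+1) = 1.2506; S(2,+2) = 1.4754
Terminal payoffs V(N, j) = max(K - S_T, 0):
  V(2,-2) = 0.258460; V(2,-1) = 0.121539; V(2,+0) = 0.000000; V(2,+1) = 0.000000; V(2,+2) = 0.000000
Backward induction: V(k, j) = exp(-r*dt) * [p_u * V(k+1, j+1) + p_m * V(k+1, j) + p_d * V(k+1, j-1)]
  V(1,-1) = exp(-r*dt) * [p_u*0.000000 + p_m*0.121539 + p_d*0.258460] = 0.128838
  V(1,+0) = exp(-r*dt) * [p_u*0.000000 + p_m*0.000000 + p_d*0.121539] = 0.022540
  V(1,+1) = exp(-r*dt) * [p_u*0.000000 + p_m*0.000000 + p_d*0.000000] = 0.000000
  V(0,+0) = exp(-r*dt) * [p_u*0.000000 + p_m*0.022540 + p_d*0.128838] = 0.038899

Answer: Price = V(0,0) = 0.0389
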